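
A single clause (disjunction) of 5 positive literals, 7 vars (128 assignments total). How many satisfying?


Step 1: Total=2^7=128
Step 2: Unsat when all 5 false: 2^2=4
Step 3: Sat=128-4=124

124


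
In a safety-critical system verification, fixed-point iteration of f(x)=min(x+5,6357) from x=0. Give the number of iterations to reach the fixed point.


Step 1: x=0, cap=6357, increment=5
Step 2: x grows by 5 each step until capped at 6357; fixed point is x=6357
Step 3: iterations = ceil(6357/5) = 1272

1272


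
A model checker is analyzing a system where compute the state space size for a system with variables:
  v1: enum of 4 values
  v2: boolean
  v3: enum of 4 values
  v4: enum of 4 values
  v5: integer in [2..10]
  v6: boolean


State space = product of domain sizes of all variables.
Domain sizes:
  v1 (enum of 4 values): 4
  v2 (boolean): 2
  v3 (enum of 4 values): 4
  v4 (enum of 4 values): 4
  v5 (integer in [2..10]): 9
  v6 (boolean): 2
Product = 4 * 2 * 4 * 4 * 9 * 2 = 2304

2304


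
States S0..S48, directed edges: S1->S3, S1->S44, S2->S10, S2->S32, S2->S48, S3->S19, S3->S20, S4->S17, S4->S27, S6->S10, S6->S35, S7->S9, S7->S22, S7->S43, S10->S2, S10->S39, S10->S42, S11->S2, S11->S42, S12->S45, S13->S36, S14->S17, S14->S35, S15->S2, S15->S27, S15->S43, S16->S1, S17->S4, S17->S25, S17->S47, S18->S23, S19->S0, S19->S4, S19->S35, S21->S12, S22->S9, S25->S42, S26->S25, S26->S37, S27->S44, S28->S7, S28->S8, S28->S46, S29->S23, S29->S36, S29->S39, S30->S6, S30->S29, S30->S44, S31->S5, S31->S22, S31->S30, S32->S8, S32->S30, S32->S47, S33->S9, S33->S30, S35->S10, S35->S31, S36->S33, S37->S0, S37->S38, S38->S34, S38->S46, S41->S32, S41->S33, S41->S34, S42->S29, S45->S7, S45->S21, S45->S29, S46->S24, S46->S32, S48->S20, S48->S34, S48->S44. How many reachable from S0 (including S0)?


BFS from S0:
  layer 0: {S0}
Reachable set: {S0}
Count = 1

1


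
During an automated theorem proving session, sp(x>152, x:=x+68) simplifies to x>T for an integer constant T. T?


Formula: sp(P, x:=E) = exists old_x. (x = E[old_x/x]) AND P[old_x/x] (old_x is the value of x before the assignment; eliminate old_x by solving x = E[old_x/x] for old_x)
Step 1: Precondition P: x>152, i.e. old_x > 152
Step 2: Assignment gives x = old_x + 68, so old_x = x - 68
Step 3: Substitute into P: x - 68 > 152
Step 4: Simplify: x > 152+68 = 220

220


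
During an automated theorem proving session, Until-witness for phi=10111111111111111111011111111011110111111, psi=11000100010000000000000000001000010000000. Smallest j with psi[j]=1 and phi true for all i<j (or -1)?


(phi U psi) at 0: need smallest j with psi[j]=1 and phi[i]=1 for all i in [0,j).
Scan from step 0:
  step 0: psi=1 and phi held for [0,0) -> witness found
Witness step = 0

0


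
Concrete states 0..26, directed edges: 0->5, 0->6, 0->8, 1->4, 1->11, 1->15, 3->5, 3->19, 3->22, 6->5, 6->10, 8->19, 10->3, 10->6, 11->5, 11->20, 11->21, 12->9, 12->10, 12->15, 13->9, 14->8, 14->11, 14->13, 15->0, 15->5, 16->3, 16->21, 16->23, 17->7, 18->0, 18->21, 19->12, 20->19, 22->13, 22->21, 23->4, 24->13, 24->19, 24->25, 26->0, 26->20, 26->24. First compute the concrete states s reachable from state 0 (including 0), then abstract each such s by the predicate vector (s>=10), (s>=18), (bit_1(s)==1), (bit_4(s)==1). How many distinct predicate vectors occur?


BFS from 0:
Concrete reachable: {0, 3, 5, 6, 8, 9, 10, 12, 13, 15, 19, 21, 22}
Abstract via predicates (s>=10), (s>=18), (bit_1(s)==1), (bit_4(s)==1):
  (0,0,0,0) <- {0, 5, 8, 9}
  (0,0,1,0) <- {3, 6}
  (1,0,0,0) <- {12, 13}
  (1,0,1,0) <- {10, 15}
  (1,1,0,1) <- {21}
  (1,1,1,1) <- {19, 22}
Distinct abstract states = 6

6


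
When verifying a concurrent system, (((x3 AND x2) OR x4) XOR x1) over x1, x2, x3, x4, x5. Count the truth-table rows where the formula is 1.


Formula: (((x3 AND x2) OR x4) XOR x1) over 5 vars (32 rows)
Evaluate each row (x1, x2, x3, x4, x5 as bits, MSB first):
  row 0 [00000]: (((0 AND 0) OR 0) XOR 0) -> 0
  row 1 [00001]: (((0 AND 0) OR 0) XOR 0) -> 0
  row 2 [00010]: (((0 AND 0) OR 1) XOR 0) -> 1
  row 3 [00011]: (((0 AND 0) OR 1) XOR 0) -> 1
  row 4 [00100]: (((1 AND 0) OR 0) XOR 0) -> 0
  row 5 [00101]: (((1 AND 0) OR 0) XOR 0) -> 0
  row 6 [00110]: (((1 AND 0) OR 1) XOR 0) -> 1
  row 7 [00111]: (((1 AND 0) OR 1) XOR 0) -> 1
  row 8 [01000]: (((0 AND 1) OR 0) XOR 0) -> 0
  row 9 [01001]: (((0 AND 1) OR 0) XOR 0) -> 0
  row 10 [01010]: (((0 AND 1) OR 1) XOR 0) -> 1
  row 11 [01011]: (((0 AND 1) OR 1) XOR 0) -> 1
  row 12 [01100]: (((1 AND 1) OR 0) XOR 0) -> 1
  row 13 [01101]: (((1 AND 1) OR 0) XOR 0) -> 1
  row 14 [01110]: (((1 AND 1) OR 1) XOR 0) -> 1
  row 15 [01111]: (((1 AND 1) OR 1) XOR 0) -> 1
  row 16 [10000]: (((0 AND 0) OR 0) XOR 1) -> 1
  row 17 [10001]: (((0 AND 0) OR 0) XOR 1) -> 1
  row 18 [10010]: (((0 AND 0) OR 1) XOR 1) -> 0
  row 19 [10011]: (((0 AND 0) OR 1) XOR 1) -> 0
  row 20 [10100]: (((1 AND 0) OR 0) XOR 1) -> 1
  row 21 [10101]: (((1 AND 0) OR 0) XOR 1) -> 1
  row 22 [10110]: (((1 AND 0) OR 1) XOR 1) -> 0
  row 23 [10111]: (((1 AND 0) OR 1) XOR 1) -> 0
  row 24 [11000]: (((0 AND 1) OR 0) XOR 1) -> 1
  row 25 [11001]: (((0 AND 1) OR 0) XOR 1) -> 1
  row 26 [11010]: (((0 AND 1) OR 1) XOR 1) -> 0
  row 27 [11011]: (((0 AND 1) OR 1) XOR 1) -> 0
  row 28 [11100]: (((1 AND 1) OR 0) XOR 1) -> 0
  row 29 [11101]: (((1 AND 1) OR 0) XOR 1) -> 0
  row 30 [11110]: (((1 AND 1) OR 1) XOR 1) -> 0
  row 31 [11111]: (((1 AND 1) OR 1) XOR 1) -> 0
Full result column, 8 rows per line (x1,x2 fixed per line; x3,x4,x5 runs 000..111 left to right):
  rows 0-7 [x1,x2=00]: 00110011  (ones: 4)
  rows 8-15 [x1,x2=01]: 00111111  (ones: 6)
  rows 16-23 [x1,x2=10]: 11001100  (ones: 4)
  rows 24-31 [x1,x2=11]: 11000000  (ones: 2)
Count of 1-rows = 4+6+4+2 = 16

16


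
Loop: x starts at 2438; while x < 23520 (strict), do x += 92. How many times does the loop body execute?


Step 1: x goes from 2438 toward 23520 by 92; the body runs while x<23520, so iterations = ceil((bound-start)/step)
Step 2: Distance=21082
Step 3: ceil(21082/92)=230

230


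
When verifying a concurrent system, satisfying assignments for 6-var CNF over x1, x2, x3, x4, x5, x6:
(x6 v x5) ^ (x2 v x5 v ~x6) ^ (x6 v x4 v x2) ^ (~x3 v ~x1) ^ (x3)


CNF with 5 clauses over 6 vars (64 assignments).
An assignment satisfies CNF iff every clause has >=1 true literal.
Check each row (bits = x1,x2,x3,x4,x5,x6; clause T/F shown):
  row 0 [000000]: clauses=FTFTF -> 0
  row 1 [000001]: clauses=TFTTF -> 0
  row 2 [000010]: clauses=TTFTF -> 0
  row 3 [000011]: clauses=TTTTF -> 0
  row 4 [000100]: clauses=FTTTF -> 0
  (every remaining row is evaluated the same way; all 64 results are listed next)
Full result column, 8 rows per line (x1,x2,x3 fixed per line; x4,x5,x6 runs 000..111 left to right):
  rows 0-7 [x1,x2,x3=000]: 00000000  (ones: 0)
  rows 8-15 [x1,x2,x3=001]: 00010011  (ones: 3)
  rows 16-23 [x1,x2,x3=010]: 00000000  (ones: 0)
  rows 24-31 [x1,x2,x3=011]: 01110111  (ones: 6)
  rows 32-39 [x1,x2,x3=100]: 00000000  (ones: 0)
  rows 40-47 [x1,x2,x3=101]: 00000000  (ones: 0)
  rows 48-55 [x1,x2,x3=110]: 00000000  (ones: 0)
  rows 56-63 [x1,x2,x3=111]: 00000000  (ones: 0)
Satisfying assignments = 0+3+0+6+0+0+0+0 = 9

9


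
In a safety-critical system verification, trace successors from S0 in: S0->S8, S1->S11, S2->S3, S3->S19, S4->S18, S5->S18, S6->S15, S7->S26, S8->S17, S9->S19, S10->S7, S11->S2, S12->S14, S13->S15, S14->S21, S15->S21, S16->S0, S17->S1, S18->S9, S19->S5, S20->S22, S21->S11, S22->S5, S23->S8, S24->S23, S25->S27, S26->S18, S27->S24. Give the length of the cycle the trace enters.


Trace from S0 until a state repeats:
  S0 -> S8 -> S17 -> S1 -> S11 -> S2 -> S3 -> S19 -> S5 -> S18 -> S9 -> S19
S19 first seen at step 7, revisited at step 11.
Cycle length = 11 - 7 = 4

4


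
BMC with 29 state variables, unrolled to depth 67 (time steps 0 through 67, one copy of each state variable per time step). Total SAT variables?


BMC unrolls to depth k, creating one copy of each state var for steps 0..k.
Step count = 67 + 1 = 68 (steps 0 through 67)
Vars per step = 29
Total = 29 * 68 = 1972

1972


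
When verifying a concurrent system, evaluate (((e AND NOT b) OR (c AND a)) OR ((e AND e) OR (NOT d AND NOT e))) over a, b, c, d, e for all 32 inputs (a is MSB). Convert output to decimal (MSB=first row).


Formula: (((e AND NOT b) OR (c AND a)) OR ((e AND e) OR (NOT d AND NOT e))) over a, b, c, d, e (32 rows)
Evaluate each row (bits = a,b,c,d,e, MSB first):
  row 0 [00000]: (((0 AND NOT 0) OR (0 AND 0)) OR ((0 AND 0) OR (NOT 0 AND NOT 0))) -> 1
  row 1 [00001]: (((1 AND NOT 0) OR (0 AND 0)) OR ((1 AND 1) OR (NOT 0 AND NOT 1))) -> 1
  row 2 [00010]: (((0 AND NOT 0) OR (0 AND 0)) OR ((0 AND 0) OR (NOT 1 AND NOT 0))) -> 0
  row 3 [00011]: (((1 AND NOT 0) OR (0 AND 0)) OR ((1 AND 1) OR (NOT 1 AND NOT 1))) -> 1
  row 4 [00100]: (((0 AND NOT 0) OR (1 AND 0)) OR ((0 AND 0) OR (NOT 0 AND NOT 0))) -> 1
  row 5 [00101]: (((1 AND NOT 0) OR (1 AND 0)) OR ((1 AND 1) OR (NOT 0 AND NOT 1))) -> 1
  row 6 [00110]: (((0 AND NOT 0) OR (1 AND 0)) OR ((0 AND 0) OR (NOT 1 AND NOT 0))) -> 0
  row 7 [00111]: (((1 AND NOT 0) OR (1 AND 0)) OR ((1 AND 1) OR (NOT 1 AND NOT 1))) -> 1
  row 8 [01000]: (((0 AND NOT 1) OR (0 AND 0)) OR ((0 AND 0) OR (NOT 0 AND NOT 0))) -> 1
  row 9 [01001]: (((1 AND NOT 1) OR (0 AND 0)) OR ((1 AND 1) OR (NOT 0 AND NOT 1))) -> 1
  row 10 [01010]: (((0 AND NOT 1) OR (0 AND 0)) OR ((0 AND 0) OR (NOT 1 AND NOT 0))) -> 0
  row 11 [01011]: (((1 AND NOT 1) OR (0 AND 0)) OR ((1 AND 1) OR (NOT 1 AND NOT 1))) -> 1
  row 12 [01100]: (((0 AND NOT 1) OR (1 AND 0)) OR ((0 AND 0) OR (NOT 0 AND NOT 0))) -> 1
  row 13 [01101]: (((1 AND NOT 1) OR (1 AND 0)) OR ((1 AND 1) OR (NOT 0 AND NOT 1))) -> 1
  row 14 [01110]: (((0 AND NOT 1) OR (1 AND 0)) OR ((0 AND 0) OR (NOT 1 AND NOT 0))) -> 0
  row 15 [01111]: (((1 AND NOT 1) OR (1 AND 0)) OR ((1 AND 1) OR (NOT 1 AND NOT 1))) -> 1
  row 16 [10000]: (((0 AND NOT 0) OR (0 AND 1)) OR ((0 AND 0) OR (NOT 0 AND NOT 0))) -> 1
  row 17 [10001]: (((1 AND NOT 0) OR (0 AND 1)) OR ((1 AND 1) OR (NOT 0 AND NOT 1))) -> 1
  row 18 [10010]: (((0 AND NOT 0) OR (0 AND 1)) OR ((0 AND 0) OR (NOT 1 AND NOT 0))) -> 0
  row 19 [10011]: (((1 AND NOT 0) OR (0 AND 1)) OR ((1 AND 1) OR (NOT 1 AND NOT 1))) -> 1
  row 20 [10100]: (((0 AND NOT 0) OR (1 AND 1)) OR ((0 AND 0) OR (NOT 0 AND NOT 0))) -> 1
  row 21 [10101]: (((1 AND NOT 0) OR (1 AND 1)) OR ((1 AND 1) OR (NOT 0 AND NOT 1))) -> 1
  row 22 [10110]: (((0 AND NOT 0) OR (1 AND 1)) OR ((0 AND 0) OR (NOT 1 AND NOT 0))) -> 1
  row 23 [10111]: (((1 AND NOT 0) OR (1 AND 1)) OR ((1 AND 1) OR (NOT 1 AND NOT 1))) -> 1
  row 24 [11000]: (((0 AND NOT 1) OR (0 AND 1)) OR ((0 AND 0) OR (NOT 0 AND NOT 0))) -> 1
  row 25 [11001]: (((1 AND NOT 1) OR (0 AND 1)) OR ((1 AND 1) OR (NOT 0 AND NOT 1))) -> 1
  row 26 [11010]: (((0 AND NOT 1) OR (0 AND 1)) OR ((0 AND 0) OR (NOT 1 AND NOT 0))) -> 0
  row 27 [11011]: (((1 AND NOT 1) OR (0 AND 1)) OR ((1 AND 1) OR (NOT 1 AND NOT 1))) -> 1
  row 28 [11100]: (((0 AND NOT 1) OR (1 AND 1)) OR ((0 AND 0) OR (NOT 0 AND NOT 0))) -> 1
  row 29 [11101]: (((1 AND NOT 1) OR (1 AND 1)) OR ((1 AND 1) OR (NOT 0 AND NOT 1))) -> 1
  row 30 [11110]: (((0 AND NOT 1) OR (1 AND 1)) OR ((0 AND 0) OR (NOT 1 AND NOT 0))) -> 1
  row 31 [11111]: (((1 AND NOT 1) OR (1 AND 1)) OR ((1 AND 1) OR (NOT 1 AND NOT 1))) -> 1
Full result column, 4 rows per line (a,b,c fixed per line; d,e runs 00..11 left to right):
  rows 0-3 [a,b,c=000]: 1101  = hex D
  rows 4-7 [a,b,c=001]: 1101  = hex D
  rows 8-11 [a,b,c=010]: 1101  = hex D
  rows 12-15 [a,b,c=011]: 1101  = hex D
  rows 16-19 [a,b,c=100]: 1101  = hex D
  rows 20-23 [a,b,c=101]: 1111  = hex F
  rows 24-27 [a,b,c=110]: 1101  = hex D
  rows 28-31 [a,b,c=111]: 1111  = hex F
Output column (row 0 .. row 31) = 11011101110111011101111111011111
Output column grouped in 4s = 1101 1101 1101 1101 1101 1111 1101 1111 = 0xDDDDDFDF
Convert to decimal digit by digit (value = value*16 + digit):
  D -> 13
  13*16 + 13 (D) = 221
  221*16 + 13 (D) = 3549
  3549*16 + 13 (D) = 56797
  56797*16 + 13 (D) = 908765
  908765*16 + 15 (F) = 14540255
  14540255*16 + 13 (D) = 232644093
  232644093*16 + 15 (F) = 3722305503
Decimal = 3722305503

3722305503


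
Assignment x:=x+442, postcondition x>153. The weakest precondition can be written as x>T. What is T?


Formula: wp(x:=E, P) = P[E/x] (substitute E for x in postcondition)
Step 1: Postcondition: x>153
Step 2: Substitute x+442 for x: x+442>153
Step 3: Solve for x: x > 153-442 = -289

-289


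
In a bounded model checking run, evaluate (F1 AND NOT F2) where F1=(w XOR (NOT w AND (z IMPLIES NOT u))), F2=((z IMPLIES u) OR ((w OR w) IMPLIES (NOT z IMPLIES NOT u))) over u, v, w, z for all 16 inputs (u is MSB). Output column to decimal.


F1 = (w XOR (NOT w AND (z IMPLIES NOT u)))
F2 = ((z IMPLIES u) OR ((w OR w) IMPLIES (NOT z IMPLIES NOT u)))
Counterexample to F1=>F2 is where F1=1 and F2=0.
Evaluate each row (bits = u,v,w,z, MSB first):
  row 0 [0000]: F1=1 F2=1 -> F1&~F2 -> 0
  row 1 [0001]: F1=1 F2=1 -> F1&~F2 -> 0
  row 2 [0010]: F1=1 F2=1 -> F1&~F2 -> 0
  row 3 [0011]: F1=1 F2=1 -> F1&~F2 -> 0
  row 4 [0100]: F1=1 F2=1 -> F1&~F2 -> 0
  row 5 [0101]: F1=1 F2=1 -> F1&~F2 -> 0
  row 6 [0110]: F1=1 F2=1 -> F1&~F2 -> 0
  row 7 [0111]: F1=1 F2=1 -> F1&~F2 -> 0
  row 8 [1000]: F1=1 F2=1 -> F1&~F2 -> 0
  row 9 [1001]: F1=0 F2=1 -> F1&~F2 -> 0
  row 10 [1010]: F1=1 F2=1 -> F1&~F2 -> 0
  row 11 [1011]: F1=1 F2=1 -> F1&~F2 -> 0
  row 12 [1100]: F1=1 F2=1 -> F1&~F2 -> 0
  row 13 [1101]: F1=0 F2=1 -> F1&~F2 -> 0
  row 14 [1110]: F1=1 F2=1 -> F1&~F2 -> 0
  row 15 [1111]: F1=1 F2=1 -> F1&~F2 -> 0
Full result column, 4 rows per line (u,v fixed per line; w,z runs 00..11 left to right):
  rows 0-3 [u,v=00]: 0000  = hex 0
  rows 4-7 [u,v=01]: 0000  = hex 0
  rows 8-11 [u,v=10]: 0000  = hex 0
  rows 12-15 [u,v=11]: 0000  = hex 0
Counterexample vector (row 0 .. row 15) = 0000000000000000
Output column grouped in 4s = 0000 0000 0000 0000 = 0x0000
Convert to decimal digit by digit (value = value*16 + digit):
  0 -> 0
  0*16 + 0 = 0
  0*16 + 0 = 0
  0*16 + 0 = 0
Decimal = 0

0


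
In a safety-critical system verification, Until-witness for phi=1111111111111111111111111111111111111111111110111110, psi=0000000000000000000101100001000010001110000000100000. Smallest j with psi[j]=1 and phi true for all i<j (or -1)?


(phi U psi) at 0: need smallest j with psi[j]=1 and phi[i]=1 for all i in [0,j).
Scan from step 0:
  step 0: phi=1, psi=0 -> continue
  step 1: phi=1, psi=0 -> continue
  step 2: phi=1, psi=0 -> continue
  step 3: phi=1, psi=0 -> continue
  step 19: psi=1 and phi held for [0,19) -> witness found
Witness step = 19

19


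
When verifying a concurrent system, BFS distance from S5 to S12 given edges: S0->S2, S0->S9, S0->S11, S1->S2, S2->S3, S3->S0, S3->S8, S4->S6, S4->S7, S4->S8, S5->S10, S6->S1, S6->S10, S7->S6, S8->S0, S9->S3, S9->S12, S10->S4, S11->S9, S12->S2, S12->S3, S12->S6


BFS layer-by-layer from S5:
  dist 0: {S5}
  dist 1: {S10}
  dist 2: {S4}
  dist 3: {S6, S7, S8}
  dist 4: {S0, S1}
  dist 5: {S2, S9, S11}
  dist 6: {S3, S12}
  -> S12 reached at distance 6
Shortest path length = 6

6


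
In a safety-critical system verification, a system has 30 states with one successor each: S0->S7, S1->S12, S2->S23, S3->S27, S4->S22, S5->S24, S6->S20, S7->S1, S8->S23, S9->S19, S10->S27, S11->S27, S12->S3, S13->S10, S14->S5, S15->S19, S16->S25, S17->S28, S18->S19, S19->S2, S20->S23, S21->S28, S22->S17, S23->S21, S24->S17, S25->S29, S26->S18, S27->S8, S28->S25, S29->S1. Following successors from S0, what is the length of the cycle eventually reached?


Trace from S0 until a state repeats:
  S0 -> S7 -> S1 -> S12 -> S3 -> S27 -> S8 -> S23 -> S21 -> S28 -> S25 -> S29 -> S1
S1 first seen at step 2, revisited at step 12.
Cycle length = 12 - 2 = 10

10


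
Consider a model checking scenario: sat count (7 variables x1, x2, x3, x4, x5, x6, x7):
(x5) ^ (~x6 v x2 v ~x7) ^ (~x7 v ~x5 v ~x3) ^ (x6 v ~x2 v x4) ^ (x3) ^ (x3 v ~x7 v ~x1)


CNF with 6 clauses over 7 vars (128 assignments).
An assignment satisfies CNF iff every clause has >=1 true literal.
Check each row (bits = x1,x2,x3,x4,x5,x6,x7; clause T/F shown):
  row 0 [0000000]: clauses=FTTTFT -> 0
  row 1 [0000001]: clauses=FTTTFT -> 0
  row 2 [0000010]: clauses=FTTTFT -> 0
  row 3 [0000011]: clauses=FFTTFT -> 0
  row 4 [0000100]: clauses=TTTTFT -> 0
  (every remaining row is evaluated the same way; all 128 results are listed next)
Full result column, 8 rows per line (x1,x2,x3,x4 fixed per line; x5,x6,x7 runs 000..111 left to right):
  rows 0-7 [x1,x2,x3,x4=0000]: 00000000  (ones: 0)
  rows 8-15 [x1,x2,x3,x4=0001]: 00000000  (ones: 0)
  rows 16-23 [x1,x2,x3,x4=0010]: 00001010  (ones: 2)
  rows 24-31 [x1,x2,x3,x4=0011]: 00001010  (ones: 2)
  rows 32-39 [x1,x2,x3,x4=0100]: 00000000  (ones: 0)
  rows 40-47 [x1,x2,x3,x4=0101]: 00000000  (ones: 0)
  rows 48-55 [x1,x2,x3,x4=0110]: 00000010  (ones: 1)
  rows 56-63 [x1,x2,x3,x4=0111]: 00001010  (ones: 2)
  rows 64-71 [x1,x2,x3,x4=1000]: 00000000  (ones: 0)
  rows 72-79 [x1,x2,x3,x4=1001]: 00000000  (ones: 0)
  rows 80-87 [x1,x2,x3,x4=1010]: 00001010  (ones: 2)
  rows 88-95 [x1,x2,x3,x4=1011]: 00001010  (ones: 2)
  rows 96-103 [x1,x2,x3,x4=1100]: 00000000  (ones: 0)
  rows 104-111 [x1,x2,x3,x4=1101]: 00000000  (ones: 0)
  rows 112-119 [x1,x2,x3,x4=1110]: 00000010  (ones: 1)
  rows 120-127 [x1,x2,x3,x4=1111]: 00001010  (ones: 2)
Satisfying assignments = 0+0+2+2+0+0+1+2+0+0+2+2+0+0+1+2 = 14

14


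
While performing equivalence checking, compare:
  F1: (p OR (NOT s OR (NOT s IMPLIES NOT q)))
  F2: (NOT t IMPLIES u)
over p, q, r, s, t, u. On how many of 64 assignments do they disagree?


F1 = (p OR (NOT s OR (NOT s IMPLIES NOT q)))
F2 = (NOT t IMPLIES u)
Evaluate both on each of 64 rows (bits = p,q,r,s,t,u):
  row 0 [000000]: F1=1 F2=0 (differ) -> 1
  row 1 [000001]: F1=1 F2=1 -> 0
  row 2 [000010]: F1=1 F2=1 -> 0
  row 3 [000011]: F1=1 F2=1 -> 0
  row 4 [000100]: F1=1 F2=0 (differ) -> 1
  (every remaining row is evaluated the same way; all 64 results are listed next)
Full result column, 8 rows per line (p,q,r fixed per line; s,t,u runs 000..111 left to right):
  rows 0-7 [p,q,r=000]: 10001000  (ones: 2)
  rows 8-15 [p,q,r=001]: 10001000  (ones: 2)
  rows 16-23 [p,q,r=010]: 10001000  (ones: 2)
  rows 24-31 [p,q,r=011]: 10001000  (ones: 2)
  rows 32-39 [p,q,r=100]: 10001000  (ones: 2)
  rows 40-47 [p,q,r=101]: 10001000  (ones: 2)
  rows 48-55 [p,q,r=110]: 10001000  (ones: 2)
  rows 56-63 [p,q,r=111]: 10001000  (ones: 2)
Disagreements = 2+2+2+2+2+2+2+2 = 16

16


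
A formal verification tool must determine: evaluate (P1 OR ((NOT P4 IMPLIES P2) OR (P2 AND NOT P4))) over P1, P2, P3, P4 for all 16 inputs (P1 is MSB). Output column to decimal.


Formula: (P1 OR ((NOT P4 IMPLIES P2) OR (P2 AND NOT P4))) over P1, P2, P3, P4 (16 rows)
Evaluate each row (bits = P1,P2,P3,P4, MSB first):
  row 0 [0000]: (0 OR ((NOT 0 IMPLIES 0) OR (0 AND NOT 0))) -> 0
  row 1 [0001]: (0 OR ((NOT 1 IMPLIES 0) OR (0 AND NOT 1))) -> 1
  row 2 [0010]: (0 OR ((NOT 0 IMPLIES 0) OR (0 AND NOT 0))) -> 0
  row 3 [0011]: (0 OR ((NOT 1 IMPLIES 0) OR (0 AND NOT 1))) -> 1
  row 4 [0100]: (0 OR ((NOT 0 IMPLIES 1) OR (1 AND NOT 0))) -> 1
  row 5 [0101]: (0 OR ((NOT 1 IMPLIES 1) OR (1 AND NOT 1))) -> 1
  row 6 [0110]: (0 OR ((NOT 0 IMPLIES 1) OR (1 AND NOT 0))) -> 1
  row 7 [0111]: (0 OR ((NOT 1 IMPLIES 1) OR (1 AND NOT 1))) -> 1
  row 8 [1000]: (1 OR ((NOT 0 IMPLIES 0) OR (0 AND NOT 0))) -> 1
  row 9 [1001]: (1 OR ((NOT 1 IMPLIES 0) OR (0 AND NOT 1))) -> 1
  row 10 [1010]: (1 OR ((NOT 0 IMPLIES 0) OR (0 AND NOT 0))) -> 1
  row 11 [1011]: (1 OR ((NOT 1 IMPLIES 0) OR (0 AND NOT 1))) -> 1
  row 12 [1100]: (1 OR ((NOT 0 IMPLIES 1) OR (1 AND NOT 0))) -> 1
  row 13 [1101]: (1 OR ((NOT 1 IMPLIES 1) OR (1 AND NOT 1))) -> 1
  row 14 [1110]: (1 OR ((NOT 0 IMPLIES 1) OR (1 AND NOT 0))) -> 1
  row 15 [1111]: (1 OR ((NOT 1 IMPLIES 1) OR (1 AND NOT 1))) -> 1
Full result column, 4 rows per line (P1,P2 fixed per line; P3,P4 runs 00..11 left to right):
  rows 0-3 [P1,P2=00]: 0101  = hex 5
  rows 4-7 [P1,P2=01]: 1111  = hex F
  rows 8-11 [P1,P2=10]: 1111  = hex F
  rows 12-15 [P1,P2=11]: 1111  = hex F
Output column (row 0 .. row 15) = 0101111111111111
Output column grouped in 4s = 0101 1111 1111 1111 = 0x5FFF
Convert to decimal digit by digit (value = value*16 + digit):
  5 -> 5
  5*16 + 15 (F) = 95
  95*16 + 15 (F) = 1535
  1535*16 + 15 (F) = 24575
Decimal = 24575

24575


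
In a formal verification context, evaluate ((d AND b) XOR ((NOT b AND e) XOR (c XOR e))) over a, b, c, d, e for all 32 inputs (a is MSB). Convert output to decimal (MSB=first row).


Formula: ((d AND b) XOR ((NOT b AND e) XOR (c XOR e))) over a, b, c, d, e (32 rows)
Evaluate each row (bits = a,b,c,d,e, MSB first):
  row 0 [00000]: ((0 AND 0) XOR ((NOT 0 AND 0) XOR (0 XOR 0))) -> 0
  row 1 [00001]: ((0 AND 0) XOR ((NOT 0 AND 1) XOR (0 XOR 1))) -> 0
  row 2 [00010]: ((1 AND 0) XOR ((NOT 0 AND 0) XOR (0 XOR 0))) -> 0
  row 3 [00011]: ((1 AND 0) XOR ((NOT 0 AND 1) XOR (0 XOR 1))) -> 0
  row 4 [00100]: ((0 AND 0) XOR ((NOT 0 AND 0) XOR (1 XOR 0))) -> 1
  row 5 [00101]: ((0 AND 0) XOR ((NOT 0 AND 1) XOR (1 XOR 1))) -> 1
  row 6 [00110]: ((1 AND 0) XOR ((NOT 0 AND 0) XOR (1 XOR 0))) -> 1
  row 7 [00111]: ((1 AND 0) XOR ((NOT 0 AND 1) XOR (1 XOR 1))) -> 1
  row 8 [01000]: ((0 AND 1) XOR ((NOT 1 AND 0) XOR (0 XOR 0))) -> 0
  row 9 [01001]: ((0 AND 1) XOR ((NOT 1 AND 1) XOR (0 XOR 1))) -> 1
  row 10 [01010]: ((1 AND 1) XOR ((NOT 1 AND 0) XOR (0 XOR 0))) -> 1
  row 11 [01011]: ((1 AND 1) XOR ((NOT 1 AND 1) XOR (0 XOR 1))) -> 0
  row 12 [01100]: ((0 AND 1) XOR ((NOT 1 AND 0) XOR (1 XOR 0))) -> 1
  row 13 [01101]: ((0 AND 1) XOR ((NOT 1 AND 1) XOR (1 XOR 1))) -> 0
  row 14 [01110]: ((1 AND 1) XOR ((NOT 1 AND 0) XOR (1 XOR 0))) -> 0
  row 15 [01111]: ((1 AND 1) XOR ((NOT 1 AND 1) XOR (1 XOR 1))) -> 1
  row 16 [10000]: ((0 AND 0) XOR ((NOT 0 AND 0) XOR (0 XOR 0))) -> 0
  row 17 [10001]: ((0 AND 0) XOR ((NOT 0 AND 1) XOR (0 XOR 1))) -> 0
  row 18 [10010]: ((1 AND 0) XOR ((NOT 0 AND 0) XOR (0 XOR 0))) -> 0
  row 19 [10011]: ((1 AND 0) XOR ((NOT 0 AND 1) XOR (0 XOR 1))) -> 0
  row 20 [10100]: ((0 AND 0) XOR ((NOT 0 AND 0) XOR (1 XOR 0))) -> 1
  row 21 [10101]: ((0 AND 0) XOR ((NOT 0 AND 1) XOR (1 XOR 1))) -> 1
  row 22 [10110]: ((1 AND 0) XOR ((NOT 0 AND 0) XOR (1 XOR 0))) -> 1
  row 23 [10111]: ((1 AND 0) XOR ((NOT 0 AND 1) XOR (1 XOR 1))) -> 1
  row 24 [11000]: ((0 AND 1) XOR ((NOT 1 AND 0) XOR (0 XOR 0))) -> 0
  row 25 [11001]: ((0 AND 1) XOR ((NOT 1 AND 1) XOR (0 XOR 1))) -> 1
  row 26 [11010]: ((1 AND 1) XOR ((NOT 1 AND 0) XOR (0 XOR 0))) -> 1
  row 27 [11011]: ((1 AND 1) XOR ((NOT 1 AND 1) XOR (0 XOR 1))) -> 0
  row 28 [11100]: ((0 AND 1) XOR ((NOT 1 AND 0) XOR (1 XOR 0))) -> 1
  row 29 [11101]: ((0 AND 1) XOR ((NOT 1 AND 1) XOR (1 XOR 1))) -> 0
  row 30 [11110]: ((1 AND 1) XOR ((NOT 1 AND 0) XOR (1 XOR 0))) -> 0
  row 31 [11111]: ((1 AND 1) XOR ((NOT 1 AND 1) XOR (1 XOR 1))) -> 1
Full result column, 4 rows per line (a,b,c fixed per line; d,e runs 00..11 left to right):
  rows 0-3 [a,b,c=000]: 0000  = hex 0
  rows 4-7 [a,b,c=001]: 1111  = hex F
  rows 8-11 [a,b,c=010]: 0110  = hex 6
  rows 12-15 [a,b,c=011]: 1001  = hex 9
  rows 16-19 [a,b,c=100]: 0000  = hex 0
  rows 20-23 [a,b,c=101]: 1111  = hex F
  rows 24-27 [a,b,c=110]: 0110  = hex 6
  rows 28-31 [a,b,c=111]: 1001  = hex 9
Output column (row 0 .. row 31) = 00001111011010010000111101101001
Output column grouped in 4s = 0000 1111 0110 1001 0000 1111 0110 1001 = 0x0F690F69
Convert to decimal digit by digit (value = value*16 + digit):
  0 -> 0
  0*16 + 15 (F) = 15
  15*16 + 6 = 246
  246*16 + 9 = 3945
  3945*16 + 0 = 63120
  63120*16 + 15 (F) = 1009935
  1009935*16 + 6 = 16158966
  16158966*16 + 9 = 258543465
Decimal = 258543465

258543465


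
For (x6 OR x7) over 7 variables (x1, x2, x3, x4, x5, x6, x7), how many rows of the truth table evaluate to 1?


Formula: (x6 OR x7) over 7 vars (128 rows)
Evaluate each row (x1, x2, x3, x4, x5, x6, x7 as bits, MSB first):
  row 0 [0000000]: (0 OR 0) -> 0
  row 1 [0000001]: (0 OR 1) -> 1
  row 2 [0000010]: (1 OR 0) -> 1
  row 3 [0000011]: (1 OR 1) -> 1
  row 4 [0000100]: (0 OR 0) -> 0
  (every remaining row is evaluated the same way; all 128 results are listed next)
Full result column, 8 rows per line (x1,x2,x3,x4 fixed per line; x5,x6,x7 runs 000..111 left to right):
  rows 0-7 [x1,x2,x3,x4=0000]: 01110111  (ones: 6)
  rows 8-15 [x1,x2,x3,x4=0001]: 01110111  (ones: 6)
  rows 16-23 [x1,x2,x3,x4=0010]: 01110111  (ones: 6)
  rows 24-31 [x1,x2,x3,x4=0011]: 01110111  (ones: 6)
  rows 32-39 [x1,x2,x3,x4=0100]: 01110111  (ones: 6)
  rows 40-47 [x1,x2,x3,x4=0101]: 01110111  (ones: 6)
  rows 48-55 [x1,x2,x3,x4=0110]: 01110111  (ones: 6)
  rows 56-63 [x1,x2,x3,x4=0111]: 01110111  (ones: 6)
  rows 64-71 [x1,x2,x3,x4=1000]: 01110111  (ones: 6)
  rows 72-79 [x1,x2,x3,x4=1001]: 01110111  (ones: 6)
  rows 80-87 [x1,x2,x3,x4=1010]: 01110111  (ones: 6)
  rows 88-95 [x1,x2,x3,x4=1011]: 01110111  (ones: 6)
  rows 96-103 [x1,x2,x3,x4=1100]: 01110111  (ones: 6)
  rows 104-111 [x1,x2,x3,x4=1101]: 01110111  (ones: 6)
  rows 112-119 [x1,x2,x3,x4=1110]: 01110111  (ones: 6)
  rows 120-127 [x1,x2,x3,x4=1111]: 01110111  (ones: 6)
Count of 1-rows = 6+6+6+6+6+6+6+6+6+6+6+6+6+6+6+6 = 96

96


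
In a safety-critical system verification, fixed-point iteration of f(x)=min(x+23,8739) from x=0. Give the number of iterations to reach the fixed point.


Step 1: x=0, cap=8739, increment=23
Step 2: x grows by 23 each step until capped at 8739; fixed point is x=8739
Step 3: iterations = ceil(8739/23) = 380

380


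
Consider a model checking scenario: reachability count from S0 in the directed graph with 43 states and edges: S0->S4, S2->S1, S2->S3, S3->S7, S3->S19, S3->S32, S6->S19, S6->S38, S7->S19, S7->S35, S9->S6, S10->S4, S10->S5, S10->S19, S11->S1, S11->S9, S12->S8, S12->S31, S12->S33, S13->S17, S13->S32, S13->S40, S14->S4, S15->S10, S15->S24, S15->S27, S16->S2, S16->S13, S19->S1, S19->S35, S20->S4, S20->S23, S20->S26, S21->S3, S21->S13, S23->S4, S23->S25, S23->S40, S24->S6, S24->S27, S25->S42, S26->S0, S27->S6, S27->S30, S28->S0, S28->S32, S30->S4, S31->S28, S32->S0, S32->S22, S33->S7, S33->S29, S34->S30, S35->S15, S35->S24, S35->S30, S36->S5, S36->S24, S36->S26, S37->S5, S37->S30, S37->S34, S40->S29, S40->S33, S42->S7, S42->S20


BFS from S0:
  layer 0: {S0}
  layer 1: {S4}
Reachable set: {S0, S4}
Count = 2

2


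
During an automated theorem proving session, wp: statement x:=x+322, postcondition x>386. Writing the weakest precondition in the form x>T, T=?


Formula: wp(x:=E, P) = P[E/x] (substitute E for x in postcondition)
Step 1: Postcondition: x>386
Step 2: Substitute x+322 for x: x+322>386
Step 3: Solve for x: x > 386-322 = 64

64


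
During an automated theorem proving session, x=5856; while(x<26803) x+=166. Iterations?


Step 1: x goes from 5856 toward 26803 by 166; the body runs while x<26803, so iterations = ceil((bound-start)/step)
Step 2: Distance=20947
Step 3: ceil(20947/166)=127

127


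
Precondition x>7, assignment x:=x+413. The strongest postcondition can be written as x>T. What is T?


Formula: sp(P, x:=E) = exists old_x. (x = E[old_x/x]) AND P[old_x/x] (old_x is the value of x before the assignment; eliminate old_x by solving x = E[old_x/x] for old_x)
Step 1: Precondition P: x>7, i.e. old_x > 7
Step 2: Assignment gives x = old_x + 413, so old_x = x - 413
Step 3: Substitute into P: x - 413 > 7
Step 4: Simplify: x > 7+413 = 420

420


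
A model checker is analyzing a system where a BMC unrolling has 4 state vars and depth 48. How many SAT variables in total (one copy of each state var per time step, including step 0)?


BMC unrolls to depth k, creating one copy of each state var for steps 0..k.
Step count = 48 + 1 = 49 (steps 0 through 48)
Vars per step = 4
Total = 4 * 49 = 196

196


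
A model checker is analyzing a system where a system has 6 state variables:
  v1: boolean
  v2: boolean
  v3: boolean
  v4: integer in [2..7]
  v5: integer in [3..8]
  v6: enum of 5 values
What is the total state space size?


State space = product of domain sizes of all variables.
Domain sizes:
  v1 (boolean): 2
  v2 (boolean): 2
  v3 (boolean): 2
  v4 (integer in [2..7]): 6
  v5 (integer in [3..8]): 6
  v6 (enum of 5 values): 5
Product = 2 * 2 * 2 * 6 * 6 * 5 = 1440

1440


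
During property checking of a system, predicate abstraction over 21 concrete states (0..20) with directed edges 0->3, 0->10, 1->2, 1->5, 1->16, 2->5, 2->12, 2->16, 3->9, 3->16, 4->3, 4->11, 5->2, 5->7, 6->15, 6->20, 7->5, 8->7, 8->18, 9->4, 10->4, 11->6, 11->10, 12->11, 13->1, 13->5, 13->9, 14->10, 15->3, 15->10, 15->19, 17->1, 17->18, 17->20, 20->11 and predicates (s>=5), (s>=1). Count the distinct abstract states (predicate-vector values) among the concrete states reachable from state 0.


BFS from 0:
Concrete reachable: {0, 3, 4, 6, 9, 10, 11, 15, 16, 19, 20}
Abstract via predicates (s>=5), (s>=1):
  (0,0) <- {0}
  (0,1) <- {3, 4}
  (1,1) <- {6, 9, 10, 11, 15, 16, 19, 20}
Distinct abstract states = 3

3


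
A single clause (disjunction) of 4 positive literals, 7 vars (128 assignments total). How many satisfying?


Step 1: Total=2^7=128
Step 2: Unsat when all 4 false: 2^3=8
Step 3: Sat=128-8=120

120


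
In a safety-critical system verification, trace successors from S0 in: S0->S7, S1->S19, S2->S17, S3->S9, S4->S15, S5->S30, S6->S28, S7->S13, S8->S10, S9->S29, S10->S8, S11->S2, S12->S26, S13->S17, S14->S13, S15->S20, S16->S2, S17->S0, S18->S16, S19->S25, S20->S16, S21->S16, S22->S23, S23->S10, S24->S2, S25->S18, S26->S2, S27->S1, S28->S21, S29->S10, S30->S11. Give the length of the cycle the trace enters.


Trace from S0 until a state repeats:
  S0 -> S7 -> S13 -> S17 -> S0
S0 first seen at step 0, revisited at step 4.
Cycle length = 4 - 0 = 4

4


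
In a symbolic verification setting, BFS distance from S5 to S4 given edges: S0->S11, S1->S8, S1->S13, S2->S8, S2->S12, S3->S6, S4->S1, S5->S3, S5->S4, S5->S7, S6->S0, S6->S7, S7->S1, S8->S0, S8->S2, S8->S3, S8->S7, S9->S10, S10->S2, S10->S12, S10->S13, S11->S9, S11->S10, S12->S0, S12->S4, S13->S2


BFS layer-by-layer from S5:
  dist 0: {S5}
  dist 1: {S3, S4, S7}
  -> S4 reached at distance 1
Shortest path length = 1

1


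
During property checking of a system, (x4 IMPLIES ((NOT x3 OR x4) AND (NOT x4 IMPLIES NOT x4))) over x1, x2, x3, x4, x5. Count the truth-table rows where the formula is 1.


Formula: (x4 IMPLIES ((NOT x3 OR x4) AND (NOT x4 IMPLIES NOT x4))) over 5 vars (32 rows)
Evaluate each row (x1, x2, x3, x4, x5 as bits, MSB first):
  row 0 [00000]: (0 IMPLIES ((NOT 0 OR 0) AND (NOT 0 IMPLIES NOT 0))) -> 1
  row 1 [00001]: (0 IMPLIES ((NOT 0 OR 0) AND (NOT 0 IMPLIES NOT 0))) -> 1
  row 2 [00010]: (1 IMPLIES ((NOT 0 OR 1) AND (NOT 1 IMPLIES NOT 1))) -> 1
  row 3 [00011]: (1 IMPLIES ((NOT 0 OR 1) AND (NOT 1 IMPLIES NOT 1))) -> 1
  row 4 [00100]: (0 IMPLIES ((NOT 1 OR 0) AND (NOT 0 IMPLIES NOT 0))) -> 1
  row 5 [00101]: (0 IMPLIES ((NOT 1 OR 0) AND (NOT 0 IMPLIES NOT 0))) -> 1
  row 6 [00110]: (1 IMPLIES ((NOT 1 OR 1) AND (NOT 1 IMPLIES NOT 1))) -> 1
  row 7 [00111]: (1 IMPLIES ((NOT 1 OR 1) AND (NOT 1 IMPLIES NOT 1))) -> 1
  row 8 [01000]: (0 IMPLIES ((NOT 0 OR 0) AND (NOT 0 IMPLIES NOT 0))) -> 1
  row 9 [01001]: (0 IMPLIES ((NOT 0 OR 0) AND (NOT 0 IMPLIES NOT 0))) -> 1
  row 10 [01010]: (1 IMPLIES ((NOT 0 OR 1) AND (NOT 1 IMPLIES NOT 1))) -> 1
  row 11 [01011]: (1 IMPLIES ((NOT 0 OR 1) AND (NOT 1 IMPLIES NOT 1))) -> 1
  row 12 [01100]: (0 IMPLIES ((NOT 1 OR 0) AND (NOT 0 IMPLIES NOT 0))) -> 1
  row 13 [01101]: (0 IMPLIES ((NOT 1 OR 0) AND (NOT 0 IMPLIES NOT 0))) -> 1
  row 14 [01110]: (1 IMPLIES ((NOT 1 OR 1) AND (NOT 1 IMPLIES NOT 1))) -> 1
  row 15 [01111]: (1 IMPLIES ((NOT 1 OR 1) AND (NOT 1 IMPLIES NOT 1))) -> 1
  row 16 [10000]: (0 IMPLIES ((NOT 0 OR 0) AND (NOT 0 IMPLIES NOT 0))) -> 1
  row 17 [10001]: (0 IMPLIES ((NOT 0 OR 0) AND (NOT 0 IMPLIES NOT 0))) -> 1
  row 18 [10010]: (1 IMPLIES ((NOT 0 OR 1) AND (NOT 1 IMPLIES NOT 1))) -> 1
  row 19 [10011]: (1 IMPLIES ((NOT 0 OR 1) AND (NOT 1 IMPLIES NOT 1))) -> 1
  row 20 [10100]: (0 IMPLIES ((NOT 1 OR 0) AND (NOT 0 IMPLIES NOT 0))) -> 1
  row 21 [10101]: (0 IMPLIES ((NOT 1 OR 0) AND (NOT 0 IMPLIES NOT 0))) -> 1
  row 22 [10110]: (1 IMPLIES ((NOT 1 OR 1) AND (NOT 1 IMPLIES NOT 1))) -> 1
  row 23 [10111]: (1 IMPLIES ((NOT 1 OR 1) AND (NOT 1 IMPLIES NOT 1))) -> 1
  row 24 [11000]: (0 IMPLIES ((NOT 0 OR 0) AND (NOT 0 IMPLIES NOT 0))) -> 1
  row 25 [11001]: (0 IMPLIES ((NOT 0 OR 0) AND (NOT 0 IMPLIES NOT 0))) -> 1
  row 26 [11010]: (1 IMPLIES ((NOT 0 OR 1) AND (NOT 1 IMPLIES NOT 1))) -> 1
  row 27 [11011]: (1 IMPLIES ((NOT 0 OR 1) AND (NOT 1 IMPLIES NOT 1))) -> 1
  row 28 [11100]: (0 IMPLIES ((NOT 1 OR 0) AND (NOT 0 IMPLIES NOT 0))) -> 1
  row 29 [11101]: (0 IMPLIES ((NOT 1 OR 0) AND (NOT 0 IMPLIES NOT 0))) -> 1
  row 30 [11110]: (1 IMPLIES ((NOT 1 OR 1) AND (NOT 1 IMPLIES NOT 1))) -> 1
  row 31 [11111]: (1 IMPLIES ((NOT 1 OR 1) AND (NOT 1 IMPLIES NOT 1))) -> 1
Full result column, 8 rows per line (x1,x2 fixed per line; x3,x4,x5 runs 000..111 left to right):
  rows 0-7 [x1,x2=00]: 11111111  (ones: 8)
  rows 8-15 [x1,x2=01]: 11111111  (ones: 8)
  rows 16-23 [x1,x2=10]: 11111111  (ones: 8)
  rows 24-31 [x1,x2=11]: 11111111  (ones: 8)
Count of 1-rows = 8+8+8+8 = 32

32


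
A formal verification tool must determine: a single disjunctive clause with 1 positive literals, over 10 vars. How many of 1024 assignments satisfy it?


Step 1: Total=2^10=1024
Step 2: Unsat when all 1 false: 2^9=512
Step 3: Sat=1024-512=512

512


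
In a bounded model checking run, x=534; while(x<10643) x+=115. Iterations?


Step 1: x goes from 534 toward 10643 by 115; the body runs while x<10643, so iterations = ceil((bound-start)/step)
Step 2: Distance=10109
Step 3: ceil(10109/115)=88

88


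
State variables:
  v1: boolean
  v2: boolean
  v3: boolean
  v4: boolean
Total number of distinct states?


State space = product of domain sizes of all variables.
Domain sizes:
  v1 (boolean): 2
  v2 (boolean): 2
  v3 (boolean): 2
  v4 (boolean): 2
Product = 2 * 2 * 2 * 2 = 16

16


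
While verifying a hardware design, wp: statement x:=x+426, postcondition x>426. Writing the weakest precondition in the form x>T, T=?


Formula: wp(x:=E, P) = P[E/x] (substitute E for x in postcondition)
Step 1: Postcondition: x>426
Step 2: Substitute x+426 for x: x+426>426
Step 3: Solve for x: x > 426-426 = 0

0


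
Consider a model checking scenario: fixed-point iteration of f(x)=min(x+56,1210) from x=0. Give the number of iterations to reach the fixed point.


Step 1: x=0, cap=1210, increment=56
Step 2: x grows by 56 each step until capped at 1210; fixed point is x=1210
Step 3: iterations = ceil(1210/56) = 22

22


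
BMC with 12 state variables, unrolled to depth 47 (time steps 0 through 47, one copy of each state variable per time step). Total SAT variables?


BMC unrolls to depth k, creating one copy of each state var for steps 0..k.
Step count = 47 + 1 = 48 (steps 0 through 47)
Vars per step = 12
Total = 12 * 48 = 576

576


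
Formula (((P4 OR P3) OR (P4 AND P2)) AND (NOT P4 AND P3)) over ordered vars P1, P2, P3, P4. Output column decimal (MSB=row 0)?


Formula: (((P4 OR P3) OR (P4 AND P2)) AND (NOT P4 AND P3)) over P1, P2, P3, P4 (16 rows)
Evaluate each row (bits = P1,P2,P3,P4, MSB first):
  row 0 [0000]: (((0 OR 0) OR (0 AND 0)) AND (NOT 0 AND 0)) -> 0
  row 1 [0001]: (((1 OR 0) OR (1 AND 0)) AND (NOT 1 AND 0)) -> 0
  row 2 [0010]: (((0 OR 1) OR (0 AND 0)) AND (NOT 0 AND 1)) -> 1
  row 3 [0011]: (((1 OR 1) OR (1 AND 0)) AND (NOT 1 AND 1)) -> 0
  row 4 [0100]: (((0 OR 0) OR (0 AND 1)) AND (NOT 0 AND 0)) -> 0
  row 5 [0101]: (((1 OR 0) OR (1 AND 1)) AND (NOT 1 AND 0)) -> 0
  row 6 [0110]: (((0 OR 1) OR (0 AND 1)) AND (NOT 0 AND 1)) -> 1
  row 7 [0111]: (((1 OR 1) OR (1 AND 1)) AND (NOT 1 AND 1)) -> 0
  row 8 [1000]: (((0 OR 0) OR (0 AND 0)) AND (NOT 0 AND 0)) -> 0
  row 9 [1001]: (((1 OR 0) OR (1 AND 0)) AND (NOT 1 AND 0)) -> 0
  row 10 [1010]: (((0 OR 1) OR (0 AND 0)) AND (NOT 0 AND 1)) -> 1
  row 11 [1011]: (((1 OR 1) OR (1 AND 0)) AND (NOT 1 AND 1)) -> 0
  row 12 [1100]: (((0 OR 0) OR (0 AND 1)) AND (NOT 0 AND 0)) -> 0
  row 13 [1101]: (((1 OR 0) OR (1 AND 1)) AND (NOT 1 AND 0)) -> 0
  row 14 [1110]: (((0 OR 1) OR (0 AND 1)) AND (NOT 0 AND 1)) -> 1
  row 15 [1111]: (((1 OR 1) OR (1 AND 1)) AND (NOT 1 AND 1)) -> 0
Full result column, 4 rows per line (P1,P2 fixed per line; P3,P4 runs 00..11 left to right):
  rows 0-3 [P1,P2=00]: 0010  = hex 2
  rows 4-7 [P1,P2=01]: 0010  = hex 2
  rows 8-11 [P1,P2=10]: 0010  = hex 2
  rows 12-15 [P1,P2=11]: 0010  = hex 2
Output column (row 0 .. row 15) = 0010001000100010
Output column grouped in 4s = 0010 0010 0010 0010 = 0x2222
Convert to decimal digit by digit (value = value*16 + digit):
  2 -> 2
  2*16 + 2 = 34
  34*16 + 2 = 546
  546*16 + 2 = 8738
Decimal = 8738

8738


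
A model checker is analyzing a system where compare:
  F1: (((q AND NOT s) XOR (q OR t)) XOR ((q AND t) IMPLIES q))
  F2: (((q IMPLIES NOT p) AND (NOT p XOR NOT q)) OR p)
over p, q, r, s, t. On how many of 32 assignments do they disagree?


F1 = (((q AND NOT s) XOR (q OR t)) XOR ((q AND t) IMPLIES q))
F2 = (((q IMPLIES NOT p) AND (NOT p XOR NOT q)) OR p)
Evaluate both on each of 32 rows (bits = p,q,r,s,t):
  row 0 [00000]: F1=1 F2=0 (differ) -> 1
  row 1 [00001]: F1=0 F2=0 -> 0
  row 2 [00010]: F1=1 F2=0 (differ) -> 1
  row 3 [00011]: F1=0 F2=0 -> 0
  row 4 [00100]: F1=1 F2=0 (differ) -> 1
  row 5 [00101]: F1=0 F2=0 -> 0
  row 6 [00110]: F1=1 F2=0 (differ) -> 1
  row 7 [00111]: F1=0 F2=0 -> 0
  row 8 [01000]: F1=1 F2=1 -> 0
  row 9 [01001]: F1=1 F2=1 -> 0
  row 10 [01010]: F1=0 F2=1 (differ) -> 1
  row 11 [01011]: F1=0 F2=1 (differ) -> 1
  row 12 [01100]: F1=1 F2=1 -> 0
  row 13 [01101]: F1=1 F2=1 -> 0
  row 14 [01110]: F1=0 F2=1 (differ) -> 1
  row 15 [01111]: F1=0 F2=1 (differ) -> 1
  row 16 [10000]: F1=1 F2=1 -> 0
  row 17 [10001]: F1=0 F2=1 (differ) -> 1
  row 18 [10010]: F1=1 F2=1 -> 0
  row 19 [10011]: F1=0 F2=1 (differ) -> 1
  row 20 [10100]: F1=1 F2=1 -> 0
  row 21 [10101]: F1=0 F2=1 (differ) -> 1
  row 22 [10110]: F1=1 F2=1 -> 0
  row 23 [10111]: F1=0 F2=1 (differ) -> 1
  row 24 [11000]: F1=1 F2=1 -> 0
  row 25 [11001]: F1=1 F2=1 -> 0
  row 26 [11010]: F1=0 F2=1 (differ) -> 1
  row 27 [11011]: F1=0 F2=1 (differ) -> 1
  row 28 [11100]: F1=1 F2=1 -> 0
  row 29 [11101]: F1=1 F2=1 -> 0
  row 30 [11110]: F1=0 F2=1 (differ) -> 1
  row 31 [11111]: F1=0 F2=1 (differ) -> 1
Full result column, 8 rows per line (p,q fixed per line; r,s,t runs 000..111 left to right):
  rows 0-7 [p,q=00]: 10101010  (ones: 4)
  rows 8-15 [p,q=01]: 00110011  (ones: 4)
  rows 16-23 [p,q=10]: 01010101  (ones: 4)
  rows 24-31 [p,q=11]: 00110011  (ones: 4)
Disagreements = 4+4+4+4 = 16

16


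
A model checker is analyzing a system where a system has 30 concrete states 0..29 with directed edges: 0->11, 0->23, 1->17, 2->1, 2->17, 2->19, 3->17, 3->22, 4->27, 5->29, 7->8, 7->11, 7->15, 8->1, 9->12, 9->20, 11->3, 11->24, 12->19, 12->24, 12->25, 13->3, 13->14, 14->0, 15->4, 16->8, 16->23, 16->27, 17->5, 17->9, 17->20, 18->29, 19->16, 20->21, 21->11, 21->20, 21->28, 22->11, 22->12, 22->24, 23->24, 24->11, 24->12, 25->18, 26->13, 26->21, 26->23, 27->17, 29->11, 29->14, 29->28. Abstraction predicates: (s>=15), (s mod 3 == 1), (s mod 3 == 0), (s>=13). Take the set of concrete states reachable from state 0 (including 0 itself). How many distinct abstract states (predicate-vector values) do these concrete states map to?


BFS from 0:
Concrete reachable: {0, 1, 3, 5, 8, 9, 11, 12, 14, 16, 17, 18, 19, 20, 21, 22, 23, 24, 25, 27, 28, 29}
Abstract via predicates (s>=15), (s mod 3 == 1), (s mod 3 == 0), (s>=13):
  (0,0,0,0) <- {5, 8, 11}
  (0,0,0,1) <- {14}
  (0,0,1,0) <- {0, 3, 9, 12}
  (0,1,0,0) <- {1}
  (1,0,0,1) <- {17, 20, 23, 29}
  (1,0,1,1) <- {18, 21, 24, 27}
  (1,1,0,1) <- {16, 19, 22, 25, 28}
Distinct abstract states = 7

7


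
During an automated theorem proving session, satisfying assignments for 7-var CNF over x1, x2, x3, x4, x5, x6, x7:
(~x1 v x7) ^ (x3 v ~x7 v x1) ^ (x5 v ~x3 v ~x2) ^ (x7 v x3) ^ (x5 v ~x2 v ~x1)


CNF with 5 clauses over 7 vars (128 assignments).
An assignment satisfies CNF iff every clause has >=1 true literal.
Check each row (bits = x1,x2,x3,x4,x5,x6,x7; clause T/F shown):
  row 0 [0000000]: clauses=TTTFT -> 0
  row 1 [0000001]: clauses=TFTTT -> 0
  row 2 [0000010]: clauses=TTTFT -> 0
  row 3 [0000011]: clauses=TFTTT -> 0
  row 4 [0000100]: clauses=TTTFT -> 0
  (every remaining row is evaluated the same way; all 128 results are listed next)
Full result column, 8 rows per line (x1,x2,x3,x4 fixed per line; x5,x6,x7 runs 000..111 left to right):
  rows 0-7 [x1,x2,x3,x4=0000]: 00000000  (ones: 0)
  rows 8-15 [x1,x2,x3,x4=0001]: 00000000  (ones: 0)
  rows 16-23 [x1,x2,x3,x4=0010]: 11111111  (ones: 8)
  rows 24-31 [x1,x2,x3,x4=0011]: 11111111  (ones: 8)
  rows 32-39 [x1,x2,x3,x4=0100]: 00000000  (ones: 0)
  rows 40-47 [x1,x2,x3,x4=0101]: 00000000  (ones: 0)
  rows 48-55 [x1,x2,x3,x4=0110]: 00001111  (ones: 4)
  rows 56-63 [x1,x2,x3,x4=0111]: 00001111  (ones: 4)
  rows 64-71 [x1,x2,x3,x4=1000]: 01010101  (ones: 4)
  rows 72-79 [x1,x2,x3,x4=1001]: 01010101  (ones: 4)
  rows 80-87 [x1,x2,x3,x4=1010]: 01010101  (ones: 4)
  rows 88-95 [x1,x2,x3,x4=1011]: 01010101  (ones: 4)
  rows 96-103 [x1,x2,x3,x4=1100]: 00000101  (ones: 2)
  rows 104-111 [x1,x2,x3,x4=1101]: 00000101  (ones: 2)
  rows 112-119 [x1,x2,x3,x4=1110]: 00000101  (ones: 2)
  rows 120-127 [x1,x2,x3,x4=1111]: 00000101  (ones: 2)
Satisfying assignments = 0+0+8+8+0+0+4+4+4+4+4+4+2+2+2+2 = 48

48
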